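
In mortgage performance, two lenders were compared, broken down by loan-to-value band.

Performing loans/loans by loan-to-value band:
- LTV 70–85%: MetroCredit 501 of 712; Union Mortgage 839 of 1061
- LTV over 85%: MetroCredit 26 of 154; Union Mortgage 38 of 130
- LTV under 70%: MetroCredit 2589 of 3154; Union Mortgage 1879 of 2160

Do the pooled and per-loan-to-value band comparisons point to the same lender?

Yes

LTV 70–85%: MetroCredit 501/712 = 70.4%, Union Mortgage 839/1061 = 79.1% → Union Mortgage
LTV over 85%: MetroCredit 26/154 = 16.9%, Union Mortgage 38/130 = 29.2% → Union Mortgage
LTV under 70%: MetroCredit 2589/3154 = 82.1%, Union Mortgage 1879/2160 = 87.0% → Union Mortgage
Overall: MetroCredit 3116/4020 = 77.5%, Union Mortgage 2756/3351 = 82.2% → Union Mortgage
Union Mortgage wins overall and in every loan-to-value group — no reversal.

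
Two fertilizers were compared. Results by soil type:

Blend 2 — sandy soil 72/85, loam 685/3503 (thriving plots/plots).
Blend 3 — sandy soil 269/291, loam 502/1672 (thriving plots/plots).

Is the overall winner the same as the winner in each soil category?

Sandy soil: Blend 2 72/85 = 84.7%, Blend 3 269/291 = 92.4% → Blend 3
Loam: Blend 2 685/3503 = 19.6%, Blend 3 502/1672 = 30.0% → Blend 3
Overall: Blend 2 757/3588 = 21.1%, Blend 3 771/1963 = 39.3% → Blend 3
Blend 3 wins overall and in every soil group — no reversal.

Yes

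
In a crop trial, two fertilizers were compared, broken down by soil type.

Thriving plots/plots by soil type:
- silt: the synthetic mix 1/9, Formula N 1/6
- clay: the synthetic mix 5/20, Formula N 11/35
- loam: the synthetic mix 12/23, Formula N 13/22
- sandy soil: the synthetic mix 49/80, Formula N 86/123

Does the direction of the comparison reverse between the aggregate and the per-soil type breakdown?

Silt: the synthetic mix 1/9 = 11.1%, Formula N 1/6 = 16.7% → Formula N
Clay: the synthetic mix 5/20 = 25.0%, Formula N 11/35 = 31.4% → Formula N
Loam: the synthetic mix 12/23 = 52.2%, Formula N 13/22 = 59.1% → Formula N
Sandy soil: the synthetic mix 49/80 = 61.2%, Formula N 86/123 = 69.9% → Formula N
Overall: the synthetic mix 67/132 = 50.8%, Formula N 111/186 = 59.7% → Formula N
Formula N wins overall and in every soil group — no reversal.

No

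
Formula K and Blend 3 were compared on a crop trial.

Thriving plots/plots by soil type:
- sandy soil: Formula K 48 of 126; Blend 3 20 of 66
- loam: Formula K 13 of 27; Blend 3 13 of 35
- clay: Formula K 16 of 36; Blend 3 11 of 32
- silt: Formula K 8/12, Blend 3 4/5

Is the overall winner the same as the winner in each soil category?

Sandy soil: Formula K 48/126 = 38.1%, Blend 3 20/66 = 30.3% → Formula K
Loam: Formula K 13/27 = 48.1%, Blend 3 13/35 = 37.1% → Formula K
Clay: Formula K 16/36 = 44.4%, Blend 3 11/32 = 34.4% → Formula K
Silt: Formula K 8/12 = 66.7%, Blend 3 4/5 = 80.0% → Blend 3
Overall: Formula K 85/201 = 42.3%, Blend 3 48/138 = 34.8% → Formula K
Neither sweeps: Formula K wins 3 of 4 groups, Blend 3 wins 1. Formula K wins overall but not every group — no Simpson reversal.

No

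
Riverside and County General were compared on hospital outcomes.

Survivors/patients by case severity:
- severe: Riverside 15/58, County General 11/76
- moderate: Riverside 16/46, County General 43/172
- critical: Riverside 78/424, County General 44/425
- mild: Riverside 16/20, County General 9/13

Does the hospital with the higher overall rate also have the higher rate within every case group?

Yes

Severe: Riverside 15/58 = 25.9%, County General 11/76 = 14.5% → Riverside
Moderate: Riverside 16/46 = 34.8%, County General 43/172 = 25.0% → Riverside
Critical: Riverside 78/424 = 18.4%, County General 44/425 = 10.4% → Riverside
Mild: Riverside 16/20 = 80.0%, County General 9/13 = 69.2% → Riverside
Overall: Riverside 125/548 = 22.8%, County General 107/686 = 15.6% → Riverside
Riverside wins overall and in every case group — no reversal.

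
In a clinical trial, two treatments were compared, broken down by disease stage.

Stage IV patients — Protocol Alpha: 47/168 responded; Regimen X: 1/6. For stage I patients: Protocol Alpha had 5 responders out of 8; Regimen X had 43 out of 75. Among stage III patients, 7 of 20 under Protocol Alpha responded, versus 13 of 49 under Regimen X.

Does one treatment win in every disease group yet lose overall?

Yes

Stage IV: Protocol Alpha 47/168 = 28.0%, Regimen X 1/6 = 16.7% → Protocol Alpha
Stage I: Protocol Alpha 5/8 = 62.5%, Regimen X 43/75 = 57.3% → Protocol Alpha
Stage III: Protocol Alpha 7/20 = 35.0%, Regimen X 13/49 = 26.5% → Protocol Alpha
Overall: Protocol Alpha 59/196 = 30.1%, Regimen X 57/130 = 43.8% → Regimen X
Protocol Alpha wins each disease group but Regimen X wins overall — the comparison reverses. Protocol Alpha's patients skew toward stage IV, which has a lower base rate.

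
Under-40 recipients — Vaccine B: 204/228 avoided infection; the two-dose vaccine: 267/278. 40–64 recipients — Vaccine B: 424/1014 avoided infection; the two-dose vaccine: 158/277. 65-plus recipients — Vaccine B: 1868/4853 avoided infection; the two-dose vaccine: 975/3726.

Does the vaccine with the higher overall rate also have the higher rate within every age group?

No

Under-40: Vaccine B 204/228 = 89.5%, the two-dose vaccine 267/278 = 96.0% → the two-dose vaccine
40–64: Vaccine B 424/1014 = 41.8%, the two-dose vaccine 158/277 = 57.0% → the two-dose vaccine
65-plus: Vaccine B 1868/4853 = 38.5%, the two-dose vaccine 975/3726 = 26.2% → Vaccine B
Overall: Vaccine B 2496/6095 = 41.0%, the two-dose vaccine 1400/4281 = 32.7% → Vaccine B
Neither sweeps: Vaccine B wins 1 of 3 groups, the two-dose vaccine wins 2. Vaccine B wins overall but not every group — no Simpson reversal.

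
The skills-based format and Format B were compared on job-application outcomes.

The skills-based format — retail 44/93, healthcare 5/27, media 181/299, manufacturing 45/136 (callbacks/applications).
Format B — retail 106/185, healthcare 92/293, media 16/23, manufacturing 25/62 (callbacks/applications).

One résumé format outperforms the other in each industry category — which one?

Format B

Retail: the skills-based format 44/93 = 47.3%, Format B 106/185 = 57.3% → Format B
Healthcare: the skills-based format 5/27 = 18.5%, Format B 92/293 = 31.4% → Format B
Media: the skills-based format 181/299 = 60.5%, Format B 16/23 = 69.6% → Format B
Manufacturing: the skills-based format 45/136 = 33.1%, Format B 25/62 = 40.3% → Format B
Format B has the higher rate in all 4 groups.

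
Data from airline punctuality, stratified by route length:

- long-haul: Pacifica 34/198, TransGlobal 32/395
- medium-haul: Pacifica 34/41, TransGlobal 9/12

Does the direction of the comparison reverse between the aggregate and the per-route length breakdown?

Long-haul: Pacifica 34/198 = 17.2%, TransGlobal 32/395 = 8.1% → Pacifica
Medium-haul: Pacifica 34/41 = 82.9%, TransGlobal 9/12 = 75.0% → Pacifica
Overall: Pacifica 68/239 = 28.5%, TransGlobal 41/407 = 10.1% → Pacifica
Pacifica wins overall and in every route group — no reversal.

No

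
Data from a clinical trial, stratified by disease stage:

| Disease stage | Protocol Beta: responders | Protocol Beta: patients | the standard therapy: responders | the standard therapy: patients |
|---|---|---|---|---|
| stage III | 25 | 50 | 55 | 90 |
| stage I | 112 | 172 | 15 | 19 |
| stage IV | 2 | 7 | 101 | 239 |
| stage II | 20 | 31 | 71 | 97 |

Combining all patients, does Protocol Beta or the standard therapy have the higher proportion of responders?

Stage III: Protocol Beta 25/50 = 50.0%, the standard therapy 55/90 = 61.1% → the standard therapy
Stage I: Protocol Beta 112/172 = 65.1%, the standard therapy 15/19 = 78.9% → the standard therapy
Stage IV: Protocol Beta 2/7 = 28.6%, the standard therapy 101/239 = 42.3% → the standard therapy
Stage II: Protocol Beta 20/31 = 64.5%, the standard therapy 71/97 = 73.2% → the standard therapy
Overall: Protocol Beta 159/260 = 61.2%, the standard therapy 242/445 = 54.4% → Protocol Beta
(The standard therapy wins every disease group but Protocol Beta wins overall — the standard therapy's patients skew toward the low-rate stage IV group.)

Protocol Beta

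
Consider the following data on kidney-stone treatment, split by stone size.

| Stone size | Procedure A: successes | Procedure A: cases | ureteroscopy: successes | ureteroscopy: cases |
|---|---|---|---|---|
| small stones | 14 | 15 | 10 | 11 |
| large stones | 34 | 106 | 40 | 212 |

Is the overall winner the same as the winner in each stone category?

Small stones: Procedure A 14/15 = 93.3%, ureteroscopy 10/11 = 90.9% → Procedure A
Large stones: Procedure A 34/106 = 32.1%, ureteroscopy 40/212 = 18.9% → Procedure A
Overall: Procedure A 48/121 = 39.7%, ureteroscopy 50/223 = 22.4% → Procedure A
Procedure A wins overall and in every stone group — no reversal.

Yes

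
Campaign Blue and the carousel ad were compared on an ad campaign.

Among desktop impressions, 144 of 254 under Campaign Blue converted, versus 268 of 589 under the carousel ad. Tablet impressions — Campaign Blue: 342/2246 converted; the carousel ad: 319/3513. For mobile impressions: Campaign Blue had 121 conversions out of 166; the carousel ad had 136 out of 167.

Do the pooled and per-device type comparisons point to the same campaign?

Desktop: Campaign Blue 144/254 = 56.7%, the carousel ad 268/589 = 45.5% → Campaign Blue
Tablet: Campaign Blue 342/2246 = 15.2%, the carousel ad 319/3513 = 9.1% → Campaign Blue
Mobile: Campaign Blue 121/166 = 72.9%, the carousel ad 136/167 = 81.4% → the carousel ad
Overall: Campaign Blue 607/2666 = 22.8%, the carousel ad 723/4269 = 16.9% → Campaign Blue
Neither sweeps: Campaign Blue wins 2 of 3 groups, the carousel ad wins 1. Campaign Blue wins overall but not every group — no Simpson reversal.

No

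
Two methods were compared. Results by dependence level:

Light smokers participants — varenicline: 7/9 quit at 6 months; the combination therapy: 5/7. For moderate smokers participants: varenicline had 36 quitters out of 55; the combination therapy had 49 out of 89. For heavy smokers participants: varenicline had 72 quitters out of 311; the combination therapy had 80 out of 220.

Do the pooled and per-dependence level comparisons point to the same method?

No

Light smokers: varenicline 7/9 = 77.8%, the combination therapy 5/7 = 71.4% → varenicline
Moderate smokers: varenicline 36/55 = 65.5%, the combination therapy 49/89 = 55.1% → varenicline
Heavy smokers: varenicline 72/311 = 23.2%, the combination therapy 80/220 = 36.4% → the combination therapy
Overall: varenicline 115/375 = 30.7%, the combination therapy 134/316 = 42.4% → the combination therapy
Neither sweeps: varenicline wins 2 of 3 groups, the combination therapy wins 1. The combination therapy wins overall but not every group — no Simpson reversal.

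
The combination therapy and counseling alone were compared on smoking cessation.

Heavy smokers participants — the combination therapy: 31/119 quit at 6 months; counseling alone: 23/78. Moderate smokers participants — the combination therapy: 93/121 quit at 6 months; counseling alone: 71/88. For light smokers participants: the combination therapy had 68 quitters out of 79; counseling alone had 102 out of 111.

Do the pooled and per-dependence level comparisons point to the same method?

Heavy smokers: the combination therapy 31/119 = 26.1%, counseling alone 23/78 = 29.5% → counseling alone
Moderate smokers: the combination therapy 93/121 = 76.9%, counseling alone 71/88 = 80.7% → counseling alone
Light smokers: the combination therapy 68/79 = 86.1%, counseling alone 102/111 = 91.9% → counseling alone
Overall: the combination therapy 192/319 = 60.2%, counseling alone 196/277 = 70.8% → counseling alone
Counseling alone wins overall and in every dependence group — no reversal.

Yes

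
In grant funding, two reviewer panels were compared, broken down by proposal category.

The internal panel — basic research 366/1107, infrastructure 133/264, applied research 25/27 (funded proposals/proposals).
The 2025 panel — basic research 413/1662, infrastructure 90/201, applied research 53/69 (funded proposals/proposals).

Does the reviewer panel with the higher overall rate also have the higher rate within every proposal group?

Basic research: the internal panel 366/1107 = 33.1%, the 2025 panel 413/1662 = 24.8% → the internal panel
Infrastructure: the internal panel 133/264 = 50.4%, the 2025 panel 90/201 = 44.8% → the internal panel
Applied research: the internal panel 25/27 = 92.6%, the 2025 panel 53/69 = 76.8% → the internal panel
Overall: the internal panel 524/1398 = 37.5%, the 2025 panel 556/1932 = 28.8% → the internal panel
The internal panel wins overall and in every proposal group — no reversal.

Yes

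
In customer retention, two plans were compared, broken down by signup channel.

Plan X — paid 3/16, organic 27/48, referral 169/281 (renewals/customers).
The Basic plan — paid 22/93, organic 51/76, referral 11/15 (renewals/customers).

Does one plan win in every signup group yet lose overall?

Yes

Paid: Plan X 3/16 = 18.8%, the Basic plan 22/93 = 23.7% → the Basic plan
Organic: Plan X 27/48 = 56.2%, the Basic plan 51/76 = 67.1% → the Basic plan
Referral: Plan X 169/281 = 60.1%, the Basic plan 11/15 = 73.3% → the Basic plan
Overall: Plan X 199/345 = 57.7%, the Basic plan 84/184 = 45.7% → Plan X
The Basic plan wins each signup group but Plan X wins overall — the comparison reverses. The Basic plan's customers skew toward paid, which has a lower base rate.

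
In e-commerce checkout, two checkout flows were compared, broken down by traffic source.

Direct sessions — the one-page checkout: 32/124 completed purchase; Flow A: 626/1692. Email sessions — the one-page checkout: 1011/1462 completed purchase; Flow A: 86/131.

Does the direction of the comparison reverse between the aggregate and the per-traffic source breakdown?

Direct: the one-page checkout 32/124 = 25.8%, Flow A 626/1692 = 37.0% → Flow A
Email: the one-page checkout 1011/1462 = 69.2%, Flow A 86/131 = 65.6% → the one-page checkout
Overall: the one-page checkout 1043/1586 = 65.8%, Flow A 712/1823 = 39.1% → the one-page checkout
Neither sweeps: the one-page checkout wins 1 of 2 groups, Flow A wins 1. The one-page checkout wins overall but not every group — no Simpson reversal.

No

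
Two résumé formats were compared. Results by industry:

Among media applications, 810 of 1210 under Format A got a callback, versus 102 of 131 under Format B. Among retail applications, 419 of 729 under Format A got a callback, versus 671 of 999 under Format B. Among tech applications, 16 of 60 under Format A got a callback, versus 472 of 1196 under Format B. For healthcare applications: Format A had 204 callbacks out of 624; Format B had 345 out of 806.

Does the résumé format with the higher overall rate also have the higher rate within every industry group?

No

Media: Format A 810/1210 = 66.9%, Format B 102/131 = 77.9% → Format B
Retail: Format A 419/729 = 57.5%, Format B 671/999 = 67.2% → Format B
Tech: Format A 16/60 = 26.7%, Format B 472/1196 = 39.5% → Format B
Healthcare: Format A 204/624 = 32.7%, Format B 345/806 = 42.8% → Format B
Overall: Format A 1449/2623 = 55.2%, Format B 1590/3132 = 50.8% → Format A
Format B wins each industry group but Format A wins overall — the comparison reverses. Format B's applications skew toward tech, which has a lower base rate.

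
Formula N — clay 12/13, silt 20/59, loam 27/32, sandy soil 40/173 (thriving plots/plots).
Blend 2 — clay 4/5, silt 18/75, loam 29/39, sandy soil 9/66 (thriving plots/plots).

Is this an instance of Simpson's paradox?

Clay: Formula N 12/13 = 92.3%, Blend 2 4/5 = 80.0% → Formula N
Silt: Formula N 20/59 = 33.9%, Blend 2 18/75 = 24.0% → Formula N
Loam: Formula N 27/32 = 84.4%, Blend 2 29/39 = 74.4% → Formula N
Sandy soil: Formula N 40/173 = 23.1%, Blend 2 9/66 = 13.6% → Formula N
Overall: Formula N 99/277 = 35.7%, Blend 2 60/185 = 32.4% → Formula N
Formula N wins overall and in every soil group — no reversal.

No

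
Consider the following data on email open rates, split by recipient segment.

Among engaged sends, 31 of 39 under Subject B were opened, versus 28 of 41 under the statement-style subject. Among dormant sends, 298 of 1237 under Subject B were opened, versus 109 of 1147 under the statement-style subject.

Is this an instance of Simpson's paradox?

Engaged: Subject B 31/39 = 79.5%, the statement-style subject 28/41 = 68.3% → Subject B
Dormant: Subject B 298/1237 = 24.1%, the statement-style subject 109/1147 = 9.5% → Subject B
Overall: Subject B 329/1276 = 25.8%, the statement-style subject 137/1188 = 11.5% → Subject B
Subject B wins overall and in every recipient group — no reversal.

No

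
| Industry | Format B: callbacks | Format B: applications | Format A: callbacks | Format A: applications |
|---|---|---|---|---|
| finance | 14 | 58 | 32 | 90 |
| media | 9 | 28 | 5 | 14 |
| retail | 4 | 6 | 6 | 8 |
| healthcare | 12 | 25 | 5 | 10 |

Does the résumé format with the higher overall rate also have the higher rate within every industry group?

Yes

Finance: Format B 14/58 = 24.1%, Format A 32/90 = 35.6% → Format A
Media: Format B 9/28 = 32.1%, Format A 5/14 = 35.7% → Format A
Retail: Format B 4/6 = 66.7%, Format A 6/8 = 75.0% → Format A
Healthcare: Format B 12/25 = 48.0%, Format A 5/10 = 50.0% → Format A
Overall: Format B 39/117 = 33.3%, Format A 48/122 = 39.3% → Format A
Format A wins overall and in every industry group — no reversal.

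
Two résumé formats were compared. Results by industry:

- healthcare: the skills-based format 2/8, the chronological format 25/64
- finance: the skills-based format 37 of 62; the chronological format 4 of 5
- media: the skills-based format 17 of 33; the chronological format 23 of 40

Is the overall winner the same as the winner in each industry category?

Healthcare: the skills-based format 2/8 = 25.0%, the chronological format 25/64 = 39.1% → the chronological format
Finance: the skills-based format 37/62 = 59.7%, the chronological format 4/5 = 80.0% → the chronological format
Media: the skills-based format 17/33 = 51.5%, the chronological format 23/40 = 57.5% → the chronological format
Overall: the skills-based format 56/103 = 54.4%, the chronological format 52/109 = 47.7% → the skills-based format
The chronological format wins each industry group but the skills-based format wins overall — the comparison reverses. The chronological format's applications skew toward healthcare, which has a lower base rate.

No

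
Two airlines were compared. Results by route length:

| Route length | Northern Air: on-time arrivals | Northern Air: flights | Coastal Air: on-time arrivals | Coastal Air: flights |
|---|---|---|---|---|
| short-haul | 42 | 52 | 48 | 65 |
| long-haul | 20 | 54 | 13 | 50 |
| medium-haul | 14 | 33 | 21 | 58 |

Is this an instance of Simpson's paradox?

No

Short-haul: Northern Air 42/52 = 80.8%, Coastal Air 48/65 = 73.8% → Northern Air
Long-haul: Northern Air 20/54 = 37.0%, Coastal Air 13/50 = 26.0% → Northern Air
Medium-haul: Northern Air 14/33 = 42.4%, Coastal Air 21/58 = 36.2% → Northern Air
Overall: Northern Air 76/139 = 54.7%, Coastal Air 82/173 = 47.4% → Northern Air
Northern Air wins overall and in every route group — no reversal.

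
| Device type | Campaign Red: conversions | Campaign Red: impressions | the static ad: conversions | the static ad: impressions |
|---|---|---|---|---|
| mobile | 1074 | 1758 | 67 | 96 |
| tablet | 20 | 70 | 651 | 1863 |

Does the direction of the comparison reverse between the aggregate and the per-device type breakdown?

Yes

Mobile: Campaign Red 1074/1758 = 61.1%, the static ad 67/96 = 69.8% → the static ad
Tablet: Campaign Red 20/70 = 28.6%, the static ad 651/1863 = 34.9% → the static ad
Overall: Campaign Red 1094/1828 = 59.8%, the static ad 718/1959 = 36.7% → Campaign Red
The static ad wins each device group but Campaign Red wins overall — the comparison reverses. The static ad's impressions skew toward tablet, which has a lower base rate.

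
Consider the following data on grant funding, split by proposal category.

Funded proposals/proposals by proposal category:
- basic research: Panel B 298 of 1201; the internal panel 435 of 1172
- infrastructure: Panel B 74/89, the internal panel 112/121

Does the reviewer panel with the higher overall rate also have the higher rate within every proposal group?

Basic research: Panel B 298/1201 = 24.8%, the internal panel 435/1172 = 37.1% → the internal panel
Infrastructure: Panel B 74/89 = 83.1%, the internal panel 112/121 = 92.6% → the internal panel
Overall: Panel B 372/1290 = 28.8%, the internal panel 547/1293 = 42.3% → the internal panel
The internal panel wins overall and in every proposal group — no reversal.

Yes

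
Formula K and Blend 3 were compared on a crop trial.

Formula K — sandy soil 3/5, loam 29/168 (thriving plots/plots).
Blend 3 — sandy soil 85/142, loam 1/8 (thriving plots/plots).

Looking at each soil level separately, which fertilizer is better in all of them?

Formula K

Sandy soil: Formula K 3/5 = 60.0%, Blend 3 85/142 = 59.9% → Formula K
Loam: Formula K 29/168 = 17.3%, Blend 3 1/8 = 12.5% → Formula K
Formula K has the higher rate in both groups.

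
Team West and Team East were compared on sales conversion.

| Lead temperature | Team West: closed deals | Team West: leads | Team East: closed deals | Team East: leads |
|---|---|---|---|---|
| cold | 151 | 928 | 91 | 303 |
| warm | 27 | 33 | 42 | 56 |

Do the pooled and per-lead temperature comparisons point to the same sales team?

No

Cold: Team West 151/928 = 16.3%, Team East 91/303 = 30.0% → Team East
Warm: Team West 27/33 = 81.8%, Team East 42/56 = 75.0% → Team West
Overall: Team West 178/961 = 18.5%, Team East 133/359 = 37.0% → Team East
Neither sweeps: Team West wins 1 of 2 groups, Team East wins 1. Team East wins overall but not every group — no Simpson reversal.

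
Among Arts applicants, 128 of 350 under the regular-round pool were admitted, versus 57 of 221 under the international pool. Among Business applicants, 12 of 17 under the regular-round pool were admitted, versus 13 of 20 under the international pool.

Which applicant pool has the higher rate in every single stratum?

Arts: the regular-round pool 128/350 = 36.6%, the international pool 57/221 = 25.8% → the regular-round pool
Business: the regular-round pool 12/17 = 70.6%, the international pool 13/20 = 65.0% → the regular-round pool
The regular-round pool has the higher rate in both groups.

the regular-round pool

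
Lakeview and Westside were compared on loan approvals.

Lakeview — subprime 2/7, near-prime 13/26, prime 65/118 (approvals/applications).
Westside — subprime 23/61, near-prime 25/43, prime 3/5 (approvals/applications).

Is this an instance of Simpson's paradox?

Subprime: Lakeview 2/7 = 28.6%, Westside 23/61 = 37.7% → Westside
Near-prime: Lakeview 13/26 = 50.0%, Westside 25/43 = 58.1% → Westside
Prime: Lakeview 65/118 = 55.1%, Westside 3/5 = 60.0% → Westside
Overall: Lakeview 80/151 = 53.0%, Westside 51/109 = 46.8% → Lakeview
Westside wins each credit group but Lakeview wins overall — the comparison reverses. Westside's applications skew toward subprime, which has a lower base rate.

Yes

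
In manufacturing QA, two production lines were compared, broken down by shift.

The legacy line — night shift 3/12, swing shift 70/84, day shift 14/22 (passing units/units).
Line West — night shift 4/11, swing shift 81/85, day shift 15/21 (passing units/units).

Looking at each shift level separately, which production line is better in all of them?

Line West

Night shift: the legacy line 3/12 = 25.0%, Line West 4/11 = 36.4% → Line West
Swing shift: the legacy line 70/84 = 83.3%, Line West 81/85 = 95.3% → Line West
Day shift: the legacy line 14/22 = 63.6%, Line West 15/21 = 71.4% → Line West
Line West has the higher rate in all 3 groups.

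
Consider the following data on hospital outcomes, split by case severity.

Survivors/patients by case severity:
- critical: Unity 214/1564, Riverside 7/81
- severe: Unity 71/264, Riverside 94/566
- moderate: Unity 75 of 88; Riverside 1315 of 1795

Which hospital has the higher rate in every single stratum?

Unity

Critical: Unity 214/1564 = 13.7%, Riverside 7/81 = 8.6% → Unity
Severe: Unity 71/264 = 26.9%, Riverside 94/566 = 16.6% → Unity
Moderate: Unity 75/88 = 85.2%, Riverside 1315/1795 = 73.3% → Unity
Unity has the higher rate in all 3 groups.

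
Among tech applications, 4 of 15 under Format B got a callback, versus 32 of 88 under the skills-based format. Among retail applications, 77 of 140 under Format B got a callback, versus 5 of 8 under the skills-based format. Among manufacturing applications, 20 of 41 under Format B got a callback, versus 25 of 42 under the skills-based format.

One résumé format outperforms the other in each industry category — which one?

the skills-based format

Tech: Format B 4/15 = 26.7%, the skills-based format 32/88 = 36.4% → the skills-based format
Retail: Format B 77/140 = 55.0%, the skills-based format 5/8 = 62.5% → the skills-based format
Manufacturing: Format B 20/41 = 48.8%, the skills-based format 25/42 = 59.5% → the skills-based format
The skills-based format has the higher rate in all 3 groups.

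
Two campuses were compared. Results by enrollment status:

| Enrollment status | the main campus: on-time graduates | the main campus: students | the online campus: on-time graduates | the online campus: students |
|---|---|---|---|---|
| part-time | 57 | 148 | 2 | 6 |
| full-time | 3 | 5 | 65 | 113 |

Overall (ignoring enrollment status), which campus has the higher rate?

Part-time: the main campus 57/148 = 38.5%, the online campus 2/6 = 33.3% → the main campus
Full-time: the main campus 3/5 = 60.0%, the online campus 65/113 = 57.5% → the main campus
Overall: the main campus 60/153 = 39.2%, the online campus 67/119 = 56.3% → the online campus
(The main campus wins every enrollment group but the online campus wins overall — the main campus's students skew toward the low-rate part-time group.)

the online campus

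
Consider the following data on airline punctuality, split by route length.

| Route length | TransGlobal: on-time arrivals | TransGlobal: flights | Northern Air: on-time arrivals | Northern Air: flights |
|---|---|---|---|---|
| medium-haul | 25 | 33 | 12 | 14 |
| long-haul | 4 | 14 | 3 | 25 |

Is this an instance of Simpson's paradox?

Medium-haul: TransGlobal 25/33 = 75.8%, Northern Air 12/14 = 85.7% → Northern Air
Long-haul: TransGlobal 4/14 = 28.6%, Northern Air 3/25 = 12.0% → TransGlobal
Overall: TransGlobal 29/47 = 61.7%, Northern Air 15/39 = 38.5% → TransGlobal
Neither sweeps: TransGlobal wins 1 of 2 groups, Northern Air wins 1. TransGlobal wins overall but not every group — no Simpson reversal.

No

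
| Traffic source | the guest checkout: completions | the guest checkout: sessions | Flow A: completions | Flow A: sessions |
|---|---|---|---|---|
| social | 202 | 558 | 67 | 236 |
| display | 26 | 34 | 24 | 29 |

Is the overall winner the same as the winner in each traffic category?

Social: the guest checkout 202/558 = 36.2%, Flow A 67/236 = 28.4% → the guest checkout
Display: the guest checkout 26/34 = 76.5%, Flow A 24/29 = 82.8% → Flow A
Overall: the guest checkout 228/592 = 38.5%, Flow A 91/265 = 34.3% → the guest checkout
Neither sweeps: the guest checkout wins 1 of 2 groups, Flow A wins 1. The guest checkout wins overall but not every group — no Simpson reversal.

No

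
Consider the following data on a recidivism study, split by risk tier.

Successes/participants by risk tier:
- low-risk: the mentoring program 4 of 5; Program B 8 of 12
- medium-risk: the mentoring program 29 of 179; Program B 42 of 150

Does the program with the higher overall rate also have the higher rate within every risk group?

Low-risk: the mentoring program 4/5 = 80.0%, Program B 8/12 = 66.7% → the mentoring program
Medium-risk: the mentoring program 29/179 = 16.2%, Program B 42/150 = 28.0% → Program B
Overall: the mentoring program 33/184 = 17.9%, Program B 50/162 = 30.9% → Program B
Neither sweeps: the mentoring program wins 1 of 2 groups, Program B wins 1. Program B wins overall but not every group — no Simpson reversal.

No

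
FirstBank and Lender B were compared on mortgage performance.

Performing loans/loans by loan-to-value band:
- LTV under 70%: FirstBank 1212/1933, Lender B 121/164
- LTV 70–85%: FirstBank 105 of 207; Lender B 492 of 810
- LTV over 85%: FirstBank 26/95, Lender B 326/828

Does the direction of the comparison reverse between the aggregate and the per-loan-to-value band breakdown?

LTV under 70%: FirstBank 1212/1933 = 62.7%, Lender B 121/164 = 73.8% → Lender B
LTV 70–85%: FirstBank 105/207 = 50.7%, Lender B 492/810 = 60.7% → Lender B
LTV over 85%: FirstBank 26/95 = 27.4%, Lender B 326/828 = 39.4% → Lender B
Overall: FirstBank 1343/2235 = 60.1%, Lender B 939/1802 = 52.1% → FirstBank
Lender B wins each loan-to-value group but FirstBank wins overall — the comparison reverses. Lender B's loans skew toward LTV over 85%, which has a lower base rate.

Yes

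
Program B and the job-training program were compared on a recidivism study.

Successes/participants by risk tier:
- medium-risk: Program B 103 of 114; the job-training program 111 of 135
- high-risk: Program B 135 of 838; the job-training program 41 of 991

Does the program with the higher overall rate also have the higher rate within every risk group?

Medium-risk: Program B 103/114 = 90.4%, the job-training program 111/135 = 82.2% → Program B
High-risk: Program B 135/838 = 16.1%, the job-training program 41/991 = 4.1% → Program B
Overall: Program B 238/952 = 25.0%, the job-training program 152/1126 = 13.5% → Program B
Program B wins overall and in every risk group — no reversal.

Yes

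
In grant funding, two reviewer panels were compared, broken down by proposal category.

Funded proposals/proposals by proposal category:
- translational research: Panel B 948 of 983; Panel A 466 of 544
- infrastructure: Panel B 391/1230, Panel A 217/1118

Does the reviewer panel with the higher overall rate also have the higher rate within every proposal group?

Translational research: Panel B 948/983 = 96.4%, Panel A 466/544 = 85.7% → Panel B
Infrastructure: Panel B 391/1230 = 31.8%, Panel A 217/1118 = 19.4% → Panel B
Overall: Panel B 1339/2213 = 60.5%, Panel A 683/1662 = 41.1% → Panel B
Panel B wins overall and in every proposal group — no reversal.

Yes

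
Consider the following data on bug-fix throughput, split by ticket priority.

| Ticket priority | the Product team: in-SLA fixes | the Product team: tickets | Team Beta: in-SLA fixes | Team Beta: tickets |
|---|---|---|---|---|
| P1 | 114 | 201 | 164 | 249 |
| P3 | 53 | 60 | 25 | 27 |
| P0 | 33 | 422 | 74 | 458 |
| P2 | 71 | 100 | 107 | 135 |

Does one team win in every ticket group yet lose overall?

No

P1: the Product team 114/201 = 56.7%, Team Beta 164/249 = 65.9% → Team Beta
P3: the Product team 53/60 = 88.3%, Team Beta 25/27 = 92.6% → Team Beta
P0: the Product team 33/422 = 7.8%, Team Beta 74/458 = 16.2% → Team Beta
P2: the Product team 71/100 = 71.0%, Team Beta 107/135 = 79.3% → Team Beta
Overall: the Product team 271/783 = 34.6%, Team Beta 370/869 = 42.6% → Team Beta
Team Beta wins overall and in every ticket group — no reversal.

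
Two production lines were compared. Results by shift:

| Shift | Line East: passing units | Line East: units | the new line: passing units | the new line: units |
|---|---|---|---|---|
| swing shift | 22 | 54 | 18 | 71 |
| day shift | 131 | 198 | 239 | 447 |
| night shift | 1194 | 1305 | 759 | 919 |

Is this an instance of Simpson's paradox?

No

Swing shift: Line East 22/54 = 40.7%, the new line 18/71 = 25.4% → Line East
Day shift: Line East 131/198 = 66.2%, the new line 239/447 = 53.5% → Line East
Night shift: Line East 1194/1305 = 91.5%, the new line 759/919 = 82.6% → Line East
Overall: Line East 1347/1557 = 86.5%, the new line 1016/1437 = 70.7% → Line East
Line East wins overall and in every shift group — no reversal.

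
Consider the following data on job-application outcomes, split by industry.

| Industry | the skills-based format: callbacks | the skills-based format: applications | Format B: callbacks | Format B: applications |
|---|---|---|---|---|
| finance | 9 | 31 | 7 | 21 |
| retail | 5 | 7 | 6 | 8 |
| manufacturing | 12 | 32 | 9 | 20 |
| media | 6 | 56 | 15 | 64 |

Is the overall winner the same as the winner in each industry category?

Finance: the skills-based format 9/31 = 29.0%, Format B 7/21 = 33.3% → Format B
Retail: the skills-based format 5/7 = 71.4%, Format B 6/8 = 75.0% → Format B
Manufacturing: the skills-based format 12/32 = 37.5%, Format B 9/20 = 45.0% → Format B
Media: the skills-based format 6/56 = 10.7%, Format B 15/64 = 23.4% → Format B
Overall: the skills-based format 32/126 = 25.4%, Format B 37/113 = 32.7% → Format B
Format B wins overall and in every industry group — no reversal.

Yes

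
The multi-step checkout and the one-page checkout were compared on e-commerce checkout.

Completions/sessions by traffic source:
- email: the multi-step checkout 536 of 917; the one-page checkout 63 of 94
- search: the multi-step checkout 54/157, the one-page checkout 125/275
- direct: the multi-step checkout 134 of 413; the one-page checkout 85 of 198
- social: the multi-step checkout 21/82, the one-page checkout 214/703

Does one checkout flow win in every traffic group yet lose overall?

Yes

Email: the multi-step checkout 536/917 = 58.5%, the one-page checkout 63/94 = 67.0% → the one-page checkout
Search: the multi-step checkout 54/157 = 34.4%, the one-page checkout 125/275 = 45.5% → the one-page checkout
Direct: the multi-step checkout 134/413 = 32.4%, the one-page checkout 85/198 = 42.9% → the one-page checkout
Social: the multi-step checkout 21/82 = 25.6%, the one-page checkout 214/703 = 30.4% → the one-page checkout
Overall: the multi-step checkout 745/1569 = 47.5%, the one-page checkout 487/1270 = 38.3% → the multi-step checkout
The one-page checkout wins each traffic group but the multi-step checkout wins overall — the comparison reverses. The one-page checkout's sessions skew toward social, which has a lower base rate.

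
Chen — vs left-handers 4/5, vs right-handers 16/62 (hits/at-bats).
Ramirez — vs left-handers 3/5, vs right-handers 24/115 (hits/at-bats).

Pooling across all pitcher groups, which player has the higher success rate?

Chen

Vs left-handers: Chen 4/5 = 80.0%, Ramirez 3/5 = 60.0% → Chen
Vs right-handers: Chen 16/62 = 25.8%, Ramirez 24/115 = 20.9% → Chen
Overall: Chen 20/67 = 29.9%, Ramirez 27/120 = 22.5% → Chen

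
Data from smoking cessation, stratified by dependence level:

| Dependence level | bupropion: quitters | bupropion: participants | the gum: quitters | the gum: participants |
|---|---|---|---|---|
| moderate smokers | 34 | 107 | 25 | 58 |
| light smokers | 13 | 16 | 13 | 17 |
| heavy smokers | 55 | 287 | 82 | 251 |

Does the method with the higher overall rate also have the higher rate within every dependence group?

Moderate smokers: bupropion 34/107 = 31.8%, the gum 25/58 = 43.1% → the gum
Light smokers: bupropion 13/16 = 81.2%, the gum 13/17 = 76.5% → bupropion
Heavy smokers: bupropion 55/287 = 19.2%, the gum 82/251 = 32.7% → the gum
Overall: bupropion 102/410 = 24.9%, the gum 120/326 = 36.8% → the gum
Neither sweeps: bupropion wins 1 of 3 groups, the gum wins 2. The gum wins overall but not every group — no Simpson reversal.

No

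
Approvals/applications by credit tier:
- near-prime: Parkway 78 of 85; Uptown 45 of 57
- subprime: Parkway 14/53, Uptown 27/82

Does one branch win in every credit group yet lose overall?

No

Near-prime: Parkway 78/85 = 91.8%, Uptown 45/57 = 78.9% → Parkway
Subprime: Parkway 14/53 = 26.4%, Uptown 27/82 = 32.9% → Uptown
Overall: Parkway 92/138 = 66.7%, Uptown 72/139 = 51.8% → Parkway
Neither sweeps: Parkway wins 1 of 2 groups, Uptown wins 1. Parkway wins overall but not every group — no Simpson reversal.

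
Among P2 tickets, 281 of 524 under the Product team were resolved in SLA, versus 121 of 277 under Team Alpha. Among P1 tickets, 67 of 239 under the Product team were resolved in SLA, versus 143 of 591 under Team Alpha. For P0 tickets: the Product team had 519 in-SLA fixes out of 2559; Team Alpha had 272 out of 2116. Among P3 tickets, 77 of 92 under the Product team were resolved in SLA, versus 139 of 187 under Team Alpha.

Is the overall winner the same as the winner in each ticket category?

P2: the Product team 281/524 = 53.6%, Team Alpha 121/277 = 43.7% → the Product team
P1: the Product team 67/239 = 28.0%, Team Alpha 143/591 = 24.2% → the Product team
P0: the Product team 519/2559 = 20.3%, Team Alpha 272/2116 = 12.9% → the Product team
P3: the Product team 77/92 = 83.7%, Team Alpha 139/187 = 74.3% → the Product team
Overall: the Product team 944/3414 = 27.7%, Team Alpha 675/3171 = 21.3% → the Product team
The Product team wins overall and in every ticket group — no reversal.

Yes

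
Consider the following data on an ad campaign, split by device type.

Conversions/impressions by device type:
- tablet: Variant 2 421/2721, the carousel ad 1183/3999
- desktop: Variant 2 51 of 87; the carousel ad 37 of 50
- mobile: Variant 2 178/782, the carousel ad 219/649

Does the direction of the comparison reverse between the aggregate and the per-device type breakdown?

Tablet: Variant 2 421/2721 = 15.5%, the carousel ad 1183/3999 = 29.6% → the carousel ad
Desktop: Variant 2 51/87 = 58.6%, the carousel ad 37/50 = 74.0% → the carousel ad
Mobile: Variant 2 178/782 = 22.8%, the carousel ad 219/649 = 33.7% → the carousel ad
Overall: Variant 2 650/3590 = 18.1%, the carousel ad 1439/4698 = 30.6% → the carousel ad
The carousel ad wins overall and in every device group — no reversal.

No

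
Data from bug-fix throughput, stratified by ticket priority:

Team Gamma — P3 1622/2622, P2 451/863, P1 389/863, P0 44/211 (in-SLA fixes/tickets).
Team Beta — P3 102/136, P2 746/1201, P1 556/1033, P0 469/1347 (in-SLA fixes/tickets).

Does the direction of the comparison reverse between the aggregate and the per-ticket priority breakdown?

Yes

P3: Team Gamma 1622/2622 = 61.9%, Team Beta 102/136 = 75.0% → Team Beta
P2: Team Gamma 451/863 = 52.3%, Team Beta 746/1201 = 62.1% → Team Beta
P1: Team Gamma 389/863 = 45.1%, Team Beta 556/1033 = 53.8% → Team Beta
P0: Team Gamma 44/211 = 20.9%, Team Beta 469/1347 = 34.8% → Team Beta
Overall: Team Gamma 2506/4559 = 55.0%, Team Beta 1873/3717 = 50.4% → Team Gamma
Team Beta wins each ticket group but Team Gamma wins overall — the comparison reverses. Team Beta's tickets skew toward P0, which has a lower base rate.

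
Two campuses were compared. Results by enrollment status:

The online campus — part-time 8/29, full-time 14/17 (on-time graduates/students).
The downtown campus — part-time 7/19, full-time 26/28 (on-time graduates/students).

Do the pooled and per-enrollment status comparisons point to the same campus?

Yes

Part-time: the online campus 8/29 = 27.6%, the downtown campus 7/19 = 36.8% → the downtown campus
Full-time: the online campus 14/17 = 82.4%, the downtown campus 26/28 = 92.9% → the downtown campus
Overall: the online campus 22/46 = 47.8%, the downtown campus 33/47 = 70.2% → the downtown campus
The downtown campus wins overall and in every enrollment group — no reversal.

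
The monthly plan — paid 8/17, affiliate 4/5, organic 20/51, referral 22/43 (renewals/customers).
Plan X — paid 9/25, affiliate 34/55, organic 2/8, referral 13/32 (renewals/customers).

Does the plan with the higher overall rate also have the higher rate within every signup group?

No

Paid: the monthly plan 8/17 = 47.1%, Plan X 9/25 = 36.0% → the monthly plan
Affiliate: the monthly plan 4/5 = 80.0%, Plan X 34/55 = 61.8% → the monthly plan
Organic: the monthly plan 20/51 = 39.2%, Plan X 2/8 = 25.0% → the monthly plan
Referral: the monthly plan 22/43 = 51.2%, Plan X 13/32 = 40.6% → the monthly plan
Overall: the monthly plan 54/116 = 46.6%, Plan X 58/120 = 48.3% → Plan X
The monthly plan wins each signup group but Plan X wins overall — the comparison reverses. The monthly plan's customers skew toward organic, which has a lower base rate.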